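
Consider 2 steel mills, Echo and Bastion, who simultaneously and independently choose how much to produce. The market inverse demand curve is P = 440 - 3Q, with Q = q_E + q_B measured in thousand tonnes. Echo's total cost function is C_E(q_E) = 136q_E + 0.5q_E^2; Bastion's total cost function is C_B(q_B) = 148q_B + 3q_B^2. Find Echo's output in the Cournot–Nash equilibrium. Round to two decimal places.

36.96

Echo's profit: π_E = (440 - 3Q)q_E - (136q_E + (1/2)q_E²). Setting ∂π_E/∂q_E = 0: 304 - 7q_E - 3(q_B) = 0.
Bastion's profit: π_B = (440 - 3Q)q_B - (148q_B + 3q_B²). Setting ∂π_B/∂q_B = 0: 292 - 12q_B - 3(q_E) = 0.
Rearranging gives the reaction functions q_E = (304 - 3q_B)/7 and q_B = (292 - 3q_E)/12.
Substituting one into the other gives q_E = 924/25 and q_B = 1132/75.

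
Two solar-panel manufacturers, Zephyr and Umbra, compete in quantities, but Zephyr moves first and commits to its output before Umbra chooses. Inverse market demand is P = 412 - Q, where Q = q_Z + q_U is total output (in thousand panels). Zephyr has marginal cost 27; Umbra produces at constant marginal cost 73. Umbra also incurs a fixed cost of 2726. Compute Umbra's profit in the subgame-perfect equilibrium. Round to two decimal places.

1087.06

Solve by backward induction. Given q_Z, the follower Umbra maximises π_U = (412 - q_Z - q_U)q_U - 73q_U.
∂π_U/∂q_U = 339 - q_Z - 2q_U = 0 gives the reaction function q_U = (339 - q_Z)/2.
Zephyr substitutes q_U(q_Z) into its own profit: π_Z = q_Z(412 - q_Z - (339 - q_Z)/2) - 27q_Z = (485/2 - (1/2)q_Z)q_Z - 27q_Z.
Leader FOC: 431/2 - q_Z = 0, so q_Z = 431/2.
Then q_U = (339 - 431/2)/2 = 247/4.
Price P = 412 - 1109/4 = 539/4.
Umbra's profit: (539/4 - 73)·(247/4) - 2726 = 1087.0625.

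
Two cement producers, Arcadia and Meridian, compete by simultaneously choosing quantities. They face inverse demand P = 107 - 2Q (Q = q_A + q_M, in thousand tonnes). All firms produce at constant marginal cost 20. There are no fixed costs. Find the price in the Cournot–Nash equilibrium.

A representative firm's profit is π_i = q_i(107 - 2Q) - 20q_i.
Setting ∂π_i/∂q_i = 0 with rivals' quantities fixed: 87 - 4q_i - 2q_j = 0.
By symmetry each firm produces the same amount; substituting q_j = q_i yields q_i = 87/6 = 29/2.
Total output Q = 29, so price P = 107 - 2·29 = 49.

49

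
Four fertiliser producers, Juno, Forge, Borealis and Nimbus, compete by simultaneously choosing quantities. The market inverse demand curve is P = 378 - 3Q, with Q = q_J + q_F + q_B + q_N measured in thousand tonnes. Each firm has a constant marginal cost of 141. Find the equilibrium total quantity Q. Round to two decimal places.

Each firm earns π_i = (378 - 3Q)q_i - 141q_i.
First-order condition (treating rivals' output as given): 237 - 6q_i - 3·Σ_{j≠i} q_j = 0.
By symmetry each firm produces the same amount; substituting Σ_{j≠i} q_j = 3q_i yields q_i = 237/15 = 79/5.
Total output Q = 79/5 + 79/5 + 79/5 + 79/5 = 316/5.

63.20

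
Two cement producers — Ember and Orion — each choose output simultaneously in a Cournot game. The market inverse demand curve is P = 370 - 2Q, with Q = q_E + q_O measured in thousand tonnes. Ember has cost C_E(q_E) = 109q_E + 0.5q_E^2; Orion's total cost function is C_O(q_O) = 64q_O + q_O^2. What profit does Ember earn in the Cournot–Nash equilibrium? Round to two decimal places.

3365.81

Ember's profit: π_E = (370 - 2Q)q_E - (109q_E + (1/2)q_E²). Setting ∂π_E/∂q_E = 0: 261 - 5q_E - 2(q_O) = 0.
Orion's profit: π_O = (370 - 2Q)q_O - (64q_O + q_O²). Setting ∂π_O/∂q_O = 0: 306 - 6q_O - 2(q_E) = 0.
Rearranging gives the reaction functions q_E = (261 - 2q_O)/5 and q_O = (306 - 2q_E)/6.
Substituting one into the other gives q_E = 477/13 and q_O = 504/13.
Price P = 370 - 2·(981/13) = 219.0769.
Ember's profit: 219.0769·(477/13) - 109·(477/13) - (1/2)(477/13)² = 3365.8136.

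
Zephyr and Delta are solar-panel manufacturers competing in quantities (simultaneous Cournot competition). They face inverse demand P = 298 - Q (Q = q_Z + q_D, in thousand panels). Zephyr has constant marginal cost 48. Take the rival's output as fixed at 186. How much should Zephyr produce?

With the rival's output fixed at 186, Zephyr's profit is π_Z = (298 - 186 - q_Z)q_Z - (48q_Z) = (112 - q_Z)q_Z - (48q_Z).
∂π_Z/∂q_Z = 64 - 2q_Z = 0, so q_Z = 32.

32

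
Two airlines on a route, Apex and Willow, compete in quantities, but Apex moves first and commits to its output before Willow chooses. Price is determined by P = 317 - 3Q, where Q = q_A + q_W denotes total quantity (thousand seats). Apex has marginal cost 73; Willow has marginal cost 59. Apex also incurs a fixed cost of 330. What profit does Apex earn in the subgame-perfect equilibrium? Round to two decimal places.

1874.17

Solve by backward induction. Given q_A, the follower Willow maximises π_W = (317 - 3q_A - 3q_W)q_W - 59q_W.
Setting the follower's marginal profit to zero, 258 - 3q_A - 6q_W = 0, i.e. q_W = (258 - 3q_A)/6.
The leader anticipates this reaction. Substituting into P = 317 - 3Q gives P = 188 - (3/2)q_A, so π_A = (188 - (3/2)q_A)q_A - 73q_A.
The leader's first-order condition 115 - 3q_A = 0 yields q_A = 115/3.
Then q_W = (258 - 3·(115/3))/6 = 143/6.
Price P = 317 - 3·(373/6) = 261/2.
Apex's profit: (261/2 - 73)·(115/3) - 330 = 1874.1667.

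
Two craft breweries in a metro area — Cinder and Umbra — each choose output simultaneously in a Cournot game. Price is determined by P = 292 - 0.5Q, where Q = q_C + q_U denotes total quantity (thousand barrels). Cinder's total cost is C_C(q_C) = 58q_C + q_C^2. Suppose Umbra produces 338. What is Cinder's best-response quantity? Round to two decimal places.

21.67

With the rival's output fixed at 338, Cinder's profit is π_C = (292 - (1/2)·338 - (1/2)q_C)q_C - (58q_C + q_C²) = (123 - (1/2)q_C)q_C - (58q_C + q_C²).
∂π_C/∂q_C = 65 - 3q_C = 0, so q_C = 65/3.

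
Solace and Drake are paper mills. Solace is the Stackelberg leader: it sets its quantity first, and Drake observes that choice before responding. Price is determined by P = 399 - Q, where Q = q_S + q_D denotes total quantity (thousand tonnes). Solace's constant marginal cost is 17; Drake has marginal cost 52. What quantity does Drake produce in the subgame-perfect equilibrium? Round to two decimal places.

69.25

Solve by backward induction. Given q_S, the follower Drake maximises π_D = (399 - q_S - q_D)q_D - 52q_D.
∂π_D/∂q_D = 347 - q_S - 2q_D = 0 gives the reaction function q_D = (347 - q_S)/2.
The leader anticipates this reaction. Substituting into P = 399 - Q gives P = 451/2 - (1/2)q_S, so π_S = (451/2 - (1/2)q_S)q_S - 17q_S.
Maximising: ∂π_S/∂q_S = 417/2 - q_S = 0, giving q_S = 417/2.
Then q_D = (347 - 417/2)/2 = 277/4.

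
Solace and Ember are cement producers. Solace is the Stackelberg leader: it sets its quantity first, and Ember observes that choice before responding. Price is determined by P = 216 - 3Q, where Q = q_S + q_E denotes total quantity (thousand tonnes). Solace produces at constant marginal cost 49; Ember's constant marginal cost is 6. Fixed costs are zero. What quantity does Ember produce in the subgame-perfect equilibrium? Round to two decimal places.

24.67

The follower Ember best-responds to any q_S: π_E = (216 - 3Q)q_E - 6q_E.
Setting the follower's marginal profit to zero, 210 - 3q_S - 6q_E = 0, i.e. q_E = (210 - 3q_S)/6.
Solace substitutes q_E(q_S) into its own profit: π_S = q_S(216 - 3q_S - (210 - 3q_S)/2) - 49q_S = (111 - (3/2)q_S)q_S - 49q_S.
The leader's first-order condition 62 - 3q_S = 0 yields q_S = 62/3.
Then q_E = (210 - 3·(62/3))/6 = 74/3.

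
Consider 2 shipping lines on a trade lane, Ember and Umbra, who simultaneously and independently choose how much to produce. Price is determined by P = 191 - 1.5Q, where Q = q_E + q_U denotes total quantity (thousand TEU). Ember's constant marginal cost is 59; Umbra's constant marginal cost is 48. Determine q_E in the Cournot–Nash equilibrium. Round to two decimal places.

Ember's profit: π_E = (191 - 1.5Q)q_E - (59q_E). Setting ∂π_E/∂q_E = 0: 132 - 3q_E - (3/2)(q_U) = 0.
Umbra's profit: π_U = (191 - 1.5Q)q_U - (48q_U). Setting ∂π_U/∂q_U = 0: 143 - 3q_U - (3/2)(q_E) = 0.
So q_E = (132 - (3/2)q_U)/3 and q_U = (143 - (3/2)q_E)/3.
Solving the pair: q_E = 242/9, q_U = 308/9.

26.89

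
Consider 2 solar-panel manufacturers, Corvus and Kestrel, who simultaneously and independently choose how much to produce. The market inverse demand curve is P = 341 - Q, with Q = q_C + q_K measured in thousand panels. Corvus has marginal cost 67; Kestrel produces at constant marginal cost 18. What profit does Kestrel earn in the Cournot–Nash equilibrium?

Corvus's profit: π_C = (341 - Q)q_C - (67q_C). Setting ∂π_C/∂q_C = 0: 274 - 2q_C - (q_K) = 0.
Kestrel's first-order condition: 323 - 2q_K - (q_C) = 0.
Best responses: q_C = (274 - q_K)/2, q_K = (323 - q_C)/2.
Substituting one into the other gives q_C = 75 and q_K = 124.
Price P = 341 - 199 = 142.
Kestrel's profit: (142 - 18)·124 = 15376.

15376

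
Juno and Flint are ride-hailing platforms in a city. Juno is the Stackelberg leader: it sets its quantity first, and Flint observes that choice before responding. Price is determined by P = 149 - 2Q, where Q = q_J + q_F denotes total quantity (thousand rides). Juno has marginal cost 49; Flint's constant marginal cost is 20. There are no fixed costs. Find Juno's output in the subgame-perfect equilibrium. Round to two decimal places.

Solve by backward induction. Given q_J, the follower Flint maximises π_F = (149 - 2q_J - 2q_F)q_F - 20q_F.
Setting the follower's marginal profit to zero, 129 - 2q_J - 4q_F = 0, i.e. q_F = (129 - 2q_J)/4.
Juno substitutes q_F(q_J) into its own profit: π_J = q_J(149 - 2q_J - (129 - 2q_J)/2) - 49q_J = (169/2 - q_J)q_J - 49q_J.
Maximising: ∂π_J/∂q_J = 71/2 - 2q_J = 0, giving q_J = 71/4.
Then q_F = (129 - 2·(71/4))/4 = 187/8.

17.75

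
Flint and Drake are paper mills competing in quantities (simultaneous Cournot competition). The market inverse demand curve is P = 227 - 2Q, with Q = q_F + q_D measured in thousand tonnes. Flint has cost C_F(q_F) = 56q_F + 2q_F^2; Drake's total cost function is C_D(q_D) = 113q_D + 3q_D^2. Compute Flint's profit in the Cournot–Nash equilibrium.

Flint's profit: π_F = (227 - 2Q)q_F - (56q_F + 2q_F²). Setting ∂π_F/∂q_F = 0: 171 - 8q_F - 2(q_D) = 0.
Drake's first-order condition: 114 - 10q_D - 2(q_F) = 0.
So q_F = (171 - 2q_D)/8 and q_D = (114 - 2q_F)/10.
Substituting one into the other gives q_F = 39/2 and q_D = 15/2.
Price P = 227 - 2·27 = 173.
Flint's profit: 173·(39/2) - 56·(39/2) - 2(39/2)² = 1521.

1521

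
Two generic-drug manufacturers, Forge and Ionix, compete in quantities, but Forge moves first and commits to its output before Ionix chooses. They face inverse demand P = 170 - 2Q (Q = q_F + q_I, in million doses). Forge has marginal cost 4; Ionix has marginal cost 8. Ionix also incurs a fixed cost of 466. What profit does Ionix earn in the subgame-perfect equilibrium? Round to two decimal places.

275.13

Solve by backward induction. Given q_F, the follower Ionix maximises π_I = (170 - 2q_F - 2q_I)q_I - 8q_I.
Setting the follower's marginal profit to zero, 162 - 2q_F - 4q_I = 0, i.e. q_I = (162 - 2q_F)/4.
The leader anticipates this reaction. Substituting into P = 170 - 2Q gives P = 89 - q_F, so π_F = (89 - q_F)q_F - 4q_F.
Maximising: ∂π_F/∂q_F = 85 - 2q_F = 0, giving q_F = 85/2.
Then q_I = (162 - 2·(85/2))/4 = 77/4.
Price P = 170 - 2·(247/4) = 93/2.
Ionix's profit: (93/2 - 8)·(77/4) - 466 = 275.1250.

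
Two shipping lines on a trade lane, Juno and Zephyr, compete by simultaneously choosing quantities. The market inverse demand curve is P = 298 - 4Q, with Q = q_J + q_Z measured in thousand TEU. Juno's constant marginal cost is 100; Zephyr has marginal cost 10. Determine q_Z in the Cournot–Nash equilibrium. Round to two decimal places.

Juno's profit: π_J = (298 - 4Q)q_J - (100q_J). Setting ∂π_J/∂q_J = 0: 198 - 8q_J - 4(q_Z) = 0.
Zephyr's profit: π_Z = (298 - 4Q)q_Z - (10q_Z). Setting ∂π_Z/∂q_Z = 0: 288 - 8q_Z - 4(q_J) = 0.
So q_J = (198 - 4q_Z)/8 and q_Z = (288 - 4q_J)/8.
Substituting one into the other gives q_J = 9 and q_Z = 63/2.

31.50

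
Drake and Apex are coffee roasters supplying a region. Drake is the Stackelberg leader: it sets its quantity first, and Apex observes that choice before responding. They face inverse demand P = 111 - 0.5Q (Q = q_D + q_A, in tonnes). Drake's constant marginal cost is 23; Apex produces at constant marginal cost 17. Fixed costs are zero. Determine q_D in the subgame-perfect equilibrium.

82

The follower Apex best-responds to any q_D: π_A = (111 - 0.5Q)q_A - 17q_A.
Setting the follower's marginal profit to zero, 94 - (1/2)q_D - q_A = 0, i.e. q_A = (94 - (1/2)q_D).
Drake substitutes q_A(q_D) into its own profit: π_D = q_D(111 - (1/2)q_D - (94 - (1/2)q_D)/2) - 23q_D = (64 - (1/4)q_D)q_D - 23q_D.
Maximising: ∂π_D/∂q_D = 41 - (1/2)q_D = 0, giving q_D = 82.
Then q_A = (94 - (1/2)·82) = 53.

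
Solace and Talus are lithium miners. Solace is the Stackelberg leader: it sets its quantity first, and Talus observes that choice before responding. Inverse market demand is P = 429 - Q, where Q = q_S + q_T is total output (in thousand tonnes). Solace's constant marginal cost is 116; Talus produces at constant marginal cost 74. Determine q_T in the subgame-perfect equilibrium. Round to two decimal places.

The follower Talus best-responds to any q_S: π_T = (429 - Q)q_T - 74q_T.
Follower FOC: 355 - q_S - 2q_T = 0, so q_T(q_S) = (355 - q_S)/2.
The leader anticipates this reaction. Substituting into P = 429 - Q gives P = 503/2 - (1/2)q_S, so π_S = (503/2 - (1/2)q_S)q_S - 116q_S.
Maximising: ∂π_S/∂q_S = 271/2 - q_S = 0, giving q_S = 271/2.
Then q_T = (355 - 271/2)/2 = 439/4.

109.75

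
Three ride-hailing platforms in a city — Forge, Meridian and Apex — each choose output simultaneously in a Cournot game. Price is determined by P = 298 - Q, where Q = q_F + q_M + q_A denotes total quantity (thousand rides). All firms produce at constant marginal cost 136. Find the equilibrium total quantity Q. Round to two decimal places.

A representative firm's profit is π_i = q_i(298 - Q) - 136q_i.
First-order condition (treating rivals' output as given): 162 - 2q_i - Σ_{j≠i} q_j = 0.
By symmetry each firm produces the same amount; substituting Σ_{j≠i} q_j = 2q_i yields q_i = 162/4 = 81/2.
Total output Q = 81/2 + 81/2 + 81/2 = 243/2.

121.50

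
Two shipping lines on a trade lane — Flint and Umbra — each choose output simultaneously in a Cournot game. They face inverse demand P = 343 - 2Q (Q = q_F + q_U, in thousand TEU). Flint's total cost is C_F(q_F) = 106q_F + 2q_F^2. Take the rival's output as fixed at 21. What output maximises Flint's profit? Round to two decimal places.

With the rival's output fixed at 21, Flint's profit is π_F = (343 - 2·21 - 2q_F)q_F - (106q_F + 2q_F²) = (301 - 2q_F)q_F - (106q_F + 2q_F²).
∂π_F/∂q_F = 195 - 8q_F = 0, so q_F = 195/8.

24.38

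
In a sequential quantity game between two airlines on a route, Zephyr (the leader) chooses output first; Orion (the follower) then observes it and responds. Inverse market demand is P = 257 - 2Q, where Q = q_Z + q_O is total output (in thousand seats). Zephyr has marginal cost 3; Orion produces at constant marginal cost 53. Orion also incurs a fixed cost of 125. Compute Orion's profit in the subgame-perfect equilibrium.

213

Solve by backward induction. Given q_Z, the follower Orion maximises π_O = (257 - 2q_Z - 2q_O)q_O - 53q_O.
Follower FOC: 204 - 2q_Z - 4q_O = 0, so q_O(q_Z) = (204 - 2q_Z)/4.
The leader anticipates this reaction. Substituting into P = 257 - 2Q gives P = 155 - q_Z, so π_Z = (155 - q_Z)q_Z - 3q_Z.
The leader's first-order condition 152 - 2q_Z = 0 yields q_Z = 76.
Then q_O = (204 - 2·76)/4 = 13.
Price P = 257 - 2·89 = 79.
Orion's profit: (79 - 53)·13 - 125 = 213.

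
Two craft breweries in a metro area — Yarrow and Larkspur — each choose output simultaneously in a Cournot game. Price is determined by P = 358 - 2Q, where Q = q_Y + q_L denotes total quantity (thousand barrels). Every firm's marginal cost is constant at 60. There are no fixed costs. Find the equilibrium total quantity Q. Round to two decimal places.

99.33

A representative firm's profit is π_i = q_i(358 - 2Q) - 60q_i.
Setting ∂π_i/∂q_i = 0 with rivals' quantities fixed: 298 - 4q_i - 2q_j = 0.
With identical firms every q_j equals q_i, so q_j = q_i and 298 = 6q_i, giving q_i = 149/3.
Total output Q = 149/3 + 149/3 = 298/3.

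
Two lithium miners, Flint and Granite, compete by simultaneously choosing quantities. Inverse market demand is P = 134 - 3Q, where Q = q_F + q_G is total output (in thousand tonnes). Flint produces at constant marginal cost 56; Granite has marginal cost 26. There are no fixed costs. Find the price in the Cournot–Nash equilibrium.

Flint's profit: π_F = (134 - 3Q)q_F - (56q_F). Setting ∂π_F/∂q_F = 0: 78 - 6q_F - 3(q_G) = 0.
Granite's first-order condition: 108 - 6q_G - 3(q_F) = 0.
Best responses: q_F = (78 - 3q_G)/6, q_G = (108 - 3q_F)/6.
Solving the pair: q_F = 16/3, q_G = 46/3.
Total output Q = 62/3, so price P = 134 - 3·(62/3) = 72.

72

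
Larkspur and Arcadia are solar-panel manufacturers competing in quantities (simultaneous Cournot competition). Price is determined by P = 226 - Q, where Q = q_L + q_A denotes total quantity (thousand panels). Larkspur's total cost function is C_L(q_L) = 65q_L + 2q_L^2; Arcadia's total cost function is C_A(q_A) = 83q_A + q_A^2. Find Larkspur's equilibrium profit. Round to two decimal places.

1423.45

Larkspur's profit: π_L = (226 - Q)q_L - (65q_L + 2q_L²). Setting ∂π_L/∂q_L = 0: 161 - 6q_L - (q_A) = 0.
Arcadia's profit: π_A = (226 - Q)q_A - (83q_A + q_A²). Setting ∂π_A/∂q_A = 0: 143 - 4q_A - (q_L) = 0.
Best responses: q_L = (161 - q_A)/6, q_A = (143 - q_L)/4.
Substituting one into the other gives q_L = 501/23 and q_A = 697/23.
Price P = 226 - 1198/23 = 173.9130.
Larkspur's profit: 173.9130·(501/23) - 65·(501/23) - 2(501/23)² = 1423.4461.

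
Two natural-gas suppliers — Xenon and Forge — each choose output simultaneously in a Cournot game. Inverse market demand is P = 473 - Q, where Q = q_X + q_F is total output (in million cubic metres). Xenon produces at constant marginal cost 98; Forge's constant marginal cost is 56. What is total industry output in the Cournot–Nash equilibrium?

264

Xenon's profit: π_X = (473 - Q)q_X - (98q_X). Setting ∂π_X/∂q_X = 0: 375 - 2q_X - (q_F) = 0.
Forge's profit: π_F = (473 - Q)q_F - (56q_F). Setting ∂π_F/∂q_F = 0: 417 - 2q_F - (q_X) = 0.
Rearranging gives the reaction functions q_X = (375 - q_F)/2 and q_F = (417 - q_X)/2.
Solving the pair: q_X = 111, q_F = 153.
Total output Q = 111 + 153 = 264.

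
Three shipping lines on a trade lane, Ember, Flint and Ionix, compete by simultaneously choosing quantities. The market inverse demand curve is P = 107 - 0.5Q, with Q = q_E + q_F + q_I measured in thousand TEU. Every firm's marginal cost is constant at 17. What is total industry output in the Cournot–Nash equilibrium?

135

Each firm earns π_i = (107 - 0.5Q)q_i - 17q_i.
First-order condition (treating rivals' output as given): 90 - q_i - (1/2)·Σ_{j≠i} q_j = 0.
With identical firms every q_j equals q_i, so Σ_{j≠i} q_j = 2q_i and 90 = 2q_i, giving q_i = 45.
Total output Q = 45 + 45 + 45 = 135.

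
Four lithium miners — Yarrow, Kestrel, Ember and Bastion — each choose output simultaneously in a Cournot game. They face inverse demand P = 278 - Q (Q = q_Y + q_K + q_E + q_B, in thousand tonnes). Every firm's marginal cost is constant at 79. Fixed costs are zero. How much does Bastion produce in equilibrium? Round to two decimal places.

A representative firm's profit is π_i = q_i(278 - Q) - 79q_i.
Setting ∂π_i/∂q_i = 0 with rivals' quantities fixed: 199 - 2q_i - Σ_{j≠i} q_j = 0.
With identical firms every q_j equals q_i, so Σ_{j≠i} q_j = 3q_i and 199 = 5q_i, giving q_i = 199/5.

39.80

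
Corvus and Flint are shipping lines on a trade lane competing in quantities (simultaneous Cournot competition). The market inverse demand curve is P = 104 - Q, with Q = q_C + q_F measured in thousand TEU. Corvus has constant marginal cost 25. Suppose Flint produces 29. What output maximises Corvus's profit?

25

With the rival's output fixed at 29, Corvus's profit is π_C = (104 - 29 - q_C)q_C - (25q_C) = (75 - q_C)q_C - (25q_C).
∂π_C/∂q_C = 50 - 2q_C = 0, so q_C = 25.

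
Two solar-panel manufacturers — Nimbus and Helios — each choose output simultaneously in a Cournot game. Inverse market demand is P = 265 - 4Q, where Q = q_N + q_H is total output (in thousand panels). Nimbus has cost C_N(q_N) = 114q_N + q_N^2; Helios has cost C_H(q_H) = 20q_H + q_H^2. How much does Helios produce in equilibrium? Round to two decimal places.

Nimbus's profit: π_N = (265 - 4Q)q_N - (114q_N + q_N²). Setting ∂π_N/∂q_N = 0: 151 - 10q_N - 4(q_H) = 0.
Helios's profit: π_H = (265 - 4Q)q_H - (20q_H + q_H²). Setting ∂π_H/∂q_H = 0: 245 - 10q_H - 4(q_N) = 0.
So q_N = (151 - 4q_H)/10 and q_H = (245 - 4q_N)/10.
Solving the pair: q_N = 265/42, q_H = 923/42.

21.98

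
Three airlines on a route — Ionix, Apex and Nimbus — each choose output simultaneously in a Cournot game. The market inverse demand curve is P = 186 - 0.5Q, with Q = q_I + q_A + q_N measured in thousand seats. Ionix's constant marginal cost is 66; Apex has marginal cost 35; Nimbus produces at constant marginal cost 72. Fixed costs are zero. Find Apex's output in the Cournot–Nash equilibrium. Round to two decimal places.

Ionix's profit: π_I = (186 - 0.5Q)q_I - (66q_I). Setting ∂π_I/∂q_I = 0: 120 - q_I - (1/2)(q_A + q_N) = 0.
Apex's first-order condition: 151 - q_A - (1/2)(q_I + q_N) = 0.
Nimbus's profit: π_N = (186 - 0.5Q)q_N - (72q_N). Setting ∂π_N/∂q_N = 0: 114 - q_N - (1/2)(q_I + q_A) = 0.
Adding the 3 conditions: 385 − Q − Q = 0, i.e. Q = 385/2.
Back-substituting: q_I = (120 − 385/4)/(1/2) = 95/2, q_A = (151 − 385/4)/(1/2) = 219/2, q_N = (114 − 385/4)/(1/2) = 71/2.

109.50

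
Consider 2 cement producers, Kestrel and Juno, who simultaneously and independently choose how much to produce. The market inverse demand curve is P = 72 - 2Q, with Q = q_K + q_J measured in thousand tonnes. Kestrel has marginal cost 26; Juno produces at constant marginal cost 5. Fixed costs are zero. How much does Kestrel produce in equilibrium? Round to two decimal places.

4.17

Kestrel's profit: π_K = (72 - 2Q)q_K - (26q_K). Setting ∂π_K/∂q_K = 0: 46 - 4q_K - 2(q_J) = 0.
Juno's first-order condition: 67 - 4q_J - 2(q_K) = 0.
Best responses: q_K = (46 - 2q_J)/4, q_J = (67 - 2q_K)/4.
Solving the pair: q_K = 25/6, q_J = 44/3.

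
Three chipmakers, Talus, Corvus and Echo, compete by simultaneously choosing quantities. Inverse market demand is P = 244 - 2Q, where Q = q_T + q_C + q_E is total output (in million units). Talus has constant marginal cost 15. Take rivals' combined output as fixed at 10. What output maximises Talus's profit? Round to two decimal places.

52.25

With rivals' combined output fixed at 10, Talus's profit is π_T = (244 - 2·10 - 2q_T)q_T - (15q_T) = (224 - 2q_T)q_T - (15q_T).
∂π_T/∂q_T = 209 - 4q_T = 0, so q_T = 209/4.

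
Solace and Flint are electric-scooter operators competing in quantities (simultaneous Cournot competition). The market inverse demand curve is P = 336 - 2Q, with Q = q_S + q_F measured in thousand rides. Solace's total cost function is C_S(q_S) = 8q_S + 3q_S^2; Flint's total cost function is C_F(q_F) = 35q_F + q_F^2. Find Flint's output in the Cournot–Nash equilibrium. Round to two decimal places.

Solace's profit: π_S = (336 - 2Q)q_S - (8q_S + 3q_S²). Setting ∂π_S/∂q_S = 0: 328 - 10q_S - 2(q_F) = 0.
Flint's profit: π_F = (336 - 2Q)q_F - (35q_F + q_F²). Setting ∂π_F/∂q_F = 0: 301 - 6q_F - 2(q_S) = 0.
Rearranging gives the reaction functions q_S = (328 - 2q_F)/10 and q_F = (301 - 2q_S)/6.
Solving the pair: q_S = 683/28, q_F = 1177/28.

42.04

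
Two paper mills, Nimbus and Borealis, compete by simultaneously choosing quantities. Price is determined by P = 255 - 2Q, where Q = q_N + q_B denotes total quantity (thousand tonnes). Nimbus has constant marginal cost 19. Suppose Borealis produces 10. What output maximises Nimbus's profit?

54

With the rival's output fixed at 10, Nimbus's profit is π_N = (255 - 2·10 - 2q_N)q_N - (19q_N) = (235 - 2q_N)q_N - (19q_N).
∂π_N/∂q_N = 216 - 4q_N = 0, so q_N = 54.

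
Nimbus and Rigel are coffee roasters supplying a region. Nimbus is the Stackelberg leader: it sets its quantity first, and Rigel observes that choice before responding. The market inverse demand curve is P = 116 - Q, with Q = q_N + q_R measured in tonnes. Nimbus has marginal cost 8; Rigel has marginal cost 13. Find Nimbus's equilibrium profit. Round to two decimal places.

Solve by backward induction. Given q_N, the follower Rigel maximises π_R = (116 - q_N - q_R)q_R - 13q_R.
Setting the follower's marginal profit to zero, 103 - q_N - 2q_R = 0, i.e. q_R = (103 - q_N)/2.
Nimbus substitutes q_R(q_N) into its own profit: π_N = q_N(116 - q_N - (103 - q_N)/2) - 8q_N = (129/2 - (1/2)q_N)q_N - 8q_N.
Leader FOC: 113/2 - q_N = 0, so q_N = 113/2.
Then q_R = (103 - 113/2)/2 = 93/4.
Price P = 116 - 319/4 = 145/4.
Nimbus's profit: (145/4 - 8)·(113/2) = 1596.1250.

1596.13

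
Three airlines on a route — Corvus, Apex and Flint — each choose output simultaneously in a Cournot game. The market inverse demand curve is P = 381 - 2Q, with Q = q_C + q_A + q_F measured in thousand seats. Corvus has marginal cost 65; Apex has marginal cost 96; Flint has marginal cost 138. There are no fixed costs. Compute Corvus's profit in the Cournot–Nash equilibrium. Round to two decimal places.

Corvus's profit: π_C = (381 - 2Q)q_C - (65q_C). Setting ∂π_C/∂q_C = 0: 316 - 4q_C - 2(q_A + q_F) = 0.
Apex's profit: π_A = (381 - 2Q)q_A - (96q_A). Setting ∂π_A/∂q_A = 0: 285 - 4q_A - 2(q_C + q_F) = 0.
Flint's first-order condition: 243 - 4q_F - 2(q_C + q_A) = 0.
Summing all 3 equations gives 844 − 8Q = 0, hence Q = 211/2.
Back-substituting: q_C = (316 − 211)/2 = 105/2, q_A = (285 − 211)/2 = 37, q_F = (243 − 211)/2 = 16.
Price P = 381 - 2·(211/2) = 170.
Corvus's profit: (170 - 65)·(105/2) = 5512.5000.

5512.50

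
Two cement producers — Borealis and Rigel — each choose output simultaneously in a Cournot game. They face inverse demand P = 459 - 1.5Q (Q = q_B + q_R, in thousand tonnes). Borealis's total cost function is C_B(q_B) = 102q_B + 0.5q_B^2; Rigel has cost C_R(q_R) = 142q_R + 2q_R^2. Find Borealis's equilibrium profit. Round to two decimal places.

Borealis's profit: π_B = (459 - 1.5Q)q_B - (102q_B + (1/2)q_B²). Setting ∂π_B/∂q_B = 0: 357 - 4q_B - (3/2)(q_R) = 0.
Rigel's profit: π_R = (459 - 1.5Q)q_R - (142q_R + 2q_R²). Setting ∂π_R/∂q_R = 0: 317 - 7q_R - (3/2)(q_B) = 0.
Rearranging gives the reaction functions q_B = (357 - (3/2)q_R)/4 and q_R = (317 - (3/2)q_B)/7.
Solving the pair: q_B = 78.5825, q_R = 28.4466.
Price P = 459 - (3/2)·107.0291 = 298.4563.
Borealis's profit: 298.4563·78.5825 - 102·78.5825 - (1/2)·78.5825² = 12350.4262.

12350.43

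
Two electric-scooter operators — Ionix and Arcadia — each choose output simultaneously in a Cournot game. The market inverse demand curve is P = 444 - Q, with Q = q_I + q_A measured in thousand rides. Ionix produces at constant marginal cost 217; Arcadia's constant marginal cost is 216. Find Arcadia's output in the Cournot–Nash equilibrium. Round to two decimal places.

76.33

Ionix's profit: π_I = (444 - Q)q_I - (217q_I). Setting ∂π_I/∂q_I = 0: 227 - 2q_I - (q_A) = 0.
Arcadia's profit: π_A = (444 - Q)q_A - (216q_A). Setting ∂π_A/∂q_A = 0: 228 - 2q_A - (q_I) = 0.
So q_I = (227 - q_A)/2 and q_A = (228 - q_I)/2.
Substituting one into the other gives q_I = 226/3 and q_A = 229/3.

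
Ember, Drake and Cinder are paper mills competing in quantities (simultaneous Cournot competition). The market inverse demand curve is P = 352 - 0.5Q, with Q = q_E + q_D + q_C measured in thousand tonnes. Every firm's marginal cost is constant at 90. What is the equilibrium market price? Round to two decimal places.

Each firm earns π_i = (352 - 0.5Q)q_i - 90q_i.
First-order condition (treating rivals' output as given): 262 - q_i - (1/2)·Σ_{j≠i} q_j = 0.
By symmetry each firm produces the same amount; substituting Σ_{j≠i} q_j = 2q_i yields q_i = 262/2 = 131.
Total output Q = 393, so price P = 352 - (1/2)·393 = 311/2.

155.50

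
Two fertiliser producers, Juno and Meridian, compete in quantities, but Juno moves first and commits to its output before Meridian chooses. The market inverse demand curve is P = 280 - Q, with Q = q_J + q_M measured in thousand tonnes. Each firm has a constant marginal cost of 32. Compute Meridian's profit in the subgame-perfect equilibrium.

The follower Meridian best-responds to any q_J: π_M = (280 - Q)q_M - 32q_M.
Follower FOC: 248 - q_J - 2q_M = 0, so q_M(q_J) = (248 - q_J)/2.
Juno substitutes q_M(q_J) into its own profit: π_J = q_J(280 - q_J - (248 - q_J)/2) - 32q_J = (156 - (1/2)q_J)q_J - 32q_J.
Leader FOC: 124 - q_J = 0, so q_J = 124.
Then q_M = (248 - 124)/2 = 62.
Price P = 280 - 186 = 94.
Meridian's profit: (94 - 32)·62 = 3844.

3844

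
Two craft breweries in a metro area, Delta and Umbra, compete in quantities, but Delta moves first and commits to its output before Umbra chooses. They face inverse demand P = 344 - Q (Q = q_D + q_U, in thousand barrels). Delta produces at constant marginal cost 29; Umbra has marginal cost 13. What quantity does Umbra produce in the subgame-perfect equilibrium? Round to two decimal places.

90.75

The follower Umbra best-responds to any q_D: π_U = (344 - Q)q_U - 13q_U.
Setting the follower's marginal profit to zero, 331 - q_D - 2q_U = 0, i.e. q_U = (331 - q_D)/2.
Delta substitutes q_U(q_D) into its own profit: π_D = q_D(344 - q_D - (331 - q_D)/2) - 29q_D = (357/2 - (1/2)q_D)q_D - 29q_D.
Maximising: ∂π_D/∂q_D = 299/2 - q_D = 0, giving q_D = 299/2.
Then q_U = (331 - 299/2)/2 = 363/4.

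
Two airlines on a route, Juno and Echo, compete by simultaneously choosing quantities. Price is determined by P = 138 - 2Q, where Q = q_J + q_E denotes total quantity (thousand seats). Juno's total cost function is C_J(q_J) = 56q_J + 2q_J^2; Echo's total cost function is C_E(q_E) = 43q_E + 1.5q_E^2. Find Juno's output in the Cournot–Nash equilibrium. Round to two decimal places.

Juno's profit: π_J = (138 - 2Q)q_J - (56q_J + 2q_J²). Setting ∂π_J/∂q_J = 0: 82 - 8q_J - 2(q_E) = 0.
Echo's first-order condition: 95 - 7q_E - 2(q_J) = 0.
So q_J = (82 - 2q_E)/8 and q_E = (95 - 2q_J)/7.
Solving the pair: q_J = 96/13, q_E = 149/13.

7.38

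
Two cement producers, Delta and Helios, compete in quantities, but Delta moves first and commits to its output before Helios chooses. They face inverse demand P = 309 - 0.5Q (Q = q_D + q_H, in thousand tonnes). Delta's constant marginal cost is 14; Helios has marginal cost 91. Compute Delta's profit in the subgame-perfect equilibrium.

34596

Solve by backward induction. Given q_D, the follower Helios maximises π_H = (309 - (1/2)q_D - (1/2)q_H)q_H - 91q_H.
∂π_H/∂q_H = 218 - (1/2)q_D - q_H = 0 gives the reaction function q_H = (218 - (1/2)q_D).
Delta substitutes q_H(q_D) into its own profit: π_D = q_D(309 - (1/2)q_D - (218 - (1/2)q_D)/2) - 14q_D = (200 - (1/4)q_D)q_D - 14q_D.
Leader FOC: 186 - (1/2)q_D = 0, so q_D = 372.
Then q_H = (218 - (1/2)·372) = 32.
Price P = 309 - (1/2)·404 = 107.
Delta's profit: (107 - 14)·372 = 34596.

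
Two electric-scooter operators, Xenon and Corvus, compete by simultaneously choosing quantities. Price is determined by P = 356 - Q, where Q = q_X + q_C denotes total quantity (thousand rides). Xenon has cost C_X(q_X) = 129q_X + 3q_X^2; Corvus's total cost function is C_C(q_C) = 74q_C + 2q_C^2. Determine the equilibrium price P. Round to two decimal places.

Xenon's profit: π_X = (356 - Q)q_X - (129q_X + 3q_X²). Setting ∂π_X/∂q_X = 0: 227 - 8q_X - (q_C) = 0.
Corvus's first-order condition: 282 - 6q_C - (q_X) = 0.
Best responses: q_X = (227 - q_C)/8, q_C = (282 - q_X)/6.
Solving the pair: q_X = 1080/47, q_C = 43.1702.
Total output Q = 66.1489, so price P = 356 - 66.1489 = 289.8511.

289.85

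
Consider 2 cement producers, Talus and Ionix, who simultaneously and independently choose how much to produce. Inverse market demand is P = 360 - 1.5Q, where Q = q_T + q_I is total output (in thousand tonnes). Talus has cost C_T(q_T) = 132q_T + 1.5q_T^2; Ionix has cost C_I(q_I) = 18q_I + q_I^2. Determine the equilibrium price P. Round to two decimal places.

233.68

Talus's profit: π_T = (360 - 1.5Q)q_T - (132q_T + (3/2)q_T²). Setting ∂π_T/∂q_T = 0: 228 - 6q_T - (3/2)(q_I) = 0.
Ionix's profit: π_I = (360 - 1.5Q)q_I - (18q_I + q_I²). Setting ∂π_I/∂q_I = 0: 342 - 5q_I - (3/2)(q_T) = 0.
So q_T = (228 - (3/2)q_I)/6 and q_I = (342 - (3/2)q_T)/5.
Substituting one into the other gives q_T = 836/37 and q_I = 61.6216.
Total output Q = 84.2162, so price P = 360 - (3/2)·84.2162 = 233.6757.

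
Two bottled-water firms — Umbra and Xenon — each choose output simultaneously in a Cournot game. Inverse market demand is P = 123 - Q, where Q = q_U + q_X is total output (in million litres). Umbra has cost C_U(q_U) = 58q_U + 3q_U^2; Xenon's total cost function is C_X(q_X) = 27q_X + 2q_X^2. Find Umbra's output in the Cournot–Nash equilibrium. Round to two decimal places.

Umbra's profit: π_U = (123 - Q)q_U - (58q_U + 3q_U²). Setting ∂π_U/∂q_U = 0: 65 - 8q_U - (q_X) = 0.
Xenon's first-order condition: 96 - 6q_X - (q_U) = 0.
Best responses: q_U = (65 - q_X)/8, q_X = (96 - q_U)/6.
Substituting one into the other gives q_U = 294/47 and q_X = 703/47.

6.26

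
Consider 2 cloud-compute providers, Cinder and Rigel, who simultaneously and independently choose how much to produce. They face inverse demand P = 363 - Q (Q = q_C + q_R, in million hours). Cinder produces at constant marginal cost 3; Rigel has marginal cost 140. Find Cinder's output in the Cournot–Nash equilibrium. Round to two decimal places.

165.67

Cinder's profit: π_C = (363 - Q)q_C - (3q_C). Setting ∂π_C/∂q_C = 0: 360 - 2q_C - (q_R) = 0.
Rigel's first-order condition: 223 - 2q_R - (q_C) = 0.
Rearranging gives the reaction functions q_C = (360 - q_R)/2 and q_R = (223 - q_C)/2.
Solving the pair: q_C = 497/3, q_R = 86/3.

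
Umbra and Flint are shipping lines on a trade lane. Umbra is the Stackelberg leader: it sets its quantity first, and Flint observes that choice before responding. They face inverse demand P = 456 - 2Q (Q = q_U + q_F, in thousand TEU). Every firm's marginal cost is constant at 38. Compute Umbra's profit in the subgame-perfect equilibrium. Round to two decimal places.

The follower Flint best-responds to any q_U: π_F = (456 - 2Q)q_F - 38q_F.
Setting the follower's marginal profit to zero, 418 - 2q_U - 4q_F = 0, i.e. q_F = (418 - 2q_U)/4.
Umbra substitutes q_F(q_U) into its own profit: π_U = q_U(456 - 2q_U - (418 - 2q_U)/2) - 38q_U = (247 - q_U)q_U - 38q_U.
The leader's first-order condition 209 - 2q_U = 0 yields q_U = 209/2.
Then q_F = (418 - 2·(209/2))/4 = 209/4.
Price P = 456 - 2·(627/4) = 285/2.
Umbra's profit: (285/2 - 38)·(209/2) = 10920.2500.

10920.25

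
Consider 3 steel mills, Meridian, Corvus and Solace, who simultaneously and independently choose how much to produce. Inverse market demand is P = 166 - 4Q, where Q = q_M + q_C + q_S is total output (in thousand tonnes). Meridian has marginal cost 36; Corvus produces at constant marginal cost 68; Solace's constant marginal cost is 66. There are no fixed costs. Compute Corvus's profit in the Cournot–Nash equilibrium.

64

Meridian's profit: π_M = (166 - 4Q)q_M - (36q_M). Setting ∂π_M/∂q_M = 0: 130 - 8q_M - 4(q_C + q_S) = 0.
Corvus's profit: π_C = (166 - 4Q)q_C - (68q_C). Setting ∂π_C/∂q_C = 0: 98 - 8q_C - 4(q_M + q_S) = 0.
Solace's first-order condition: 100 - 8q_S - 4(q_M + q_C) = 0.
Adding the 3 conditions: 328 − 8Q − 8Q = 0, i.e. Q = 41/2.
Back-substituting: q_M = (130 − 82)/4 = 12, q_C = (98 − 82)/4 = 4, q_S = (100 − 82)/4 = 9/2.
Price P = 166 - 4·(41/2) = 84.
Corvus's profit: (84 - 68)·4 = 64.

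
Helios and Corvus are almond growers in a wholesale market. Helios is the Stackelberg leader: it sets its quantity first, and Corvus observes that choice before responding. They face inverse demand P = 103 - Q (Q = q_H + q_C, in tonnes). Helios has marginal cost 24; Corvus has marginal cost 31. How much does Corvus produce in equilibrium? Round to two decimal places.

14.50

The follower Corvus best-responds to any q_H: π_C = (103 - Q)q_C - 31q_C.
Follower FOC: 72 - q_H - 2q_C = 0, so q_C(q_H) = (72 - q_H)/2.
Helios substitutes q_C(q_H) into its own profit: π_H = q_H(103 - q_H - (72 - q_H)/2) - 24q_H = (67 - (1/2)q_H)q_H - 24q_H.
Maximising: ∂π_H/∂q_H = 43 - q_H = 0, giving q_H = 43.
Then q_C = (72 - 43)/2 = 29/2.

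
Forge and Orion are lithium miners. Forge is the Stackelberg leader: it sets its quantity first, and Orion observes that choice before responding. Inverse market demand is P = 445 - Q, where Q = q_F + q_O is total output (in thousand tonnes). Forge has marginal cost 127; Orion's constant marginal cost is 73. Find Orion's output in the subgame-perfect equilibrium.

The follower Orion best-responds to any q_F: π_O = (445 - Q)q_O - 73q_O.
Setting the follower's marginal profit to zero, 372 - q_F - 2q_O = 0, i.e. q_O = (372 - q_F)/2.
Forge substitutes q_O(q_F) into its own profit: π_F = q_F(445 - q_F - (372 - q_F)/2) - 127q_F = (259 - (1/2)q_F)q_F - 127q_F.
The leader's first-order condition 132 - q_F = 0 yields q_F = 132.
Then q_O = (372 - 132)/2 = 120.

120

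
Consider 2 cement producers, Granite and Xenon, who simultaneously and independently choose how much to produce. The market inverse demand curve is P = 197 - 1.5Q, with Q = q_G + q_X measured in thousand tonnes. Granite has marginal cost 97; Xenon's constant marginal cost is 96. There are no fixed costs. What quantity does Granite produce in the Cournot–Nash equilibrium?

22

Granite's profit: π_G = (197 - 1.5Q)q_G - (97q_G). Setting ∂π_G/∂q_G = 0: 100 - 3q_G - (3/2)(q_X) = 0.
Xenon's profit: π_X = (197 - 1.5Q)q_X - (96q_X). Setting ∂π_X/∂q_X = 0: 101 - 3q_X - (3/2)(q_G) = 0.
So q_G = (100 - (3/2)q_X)/3 and q_X = (101 - (3/2)q_G)/3.
Solving the pair: q_G = 22, q_X = 68/3.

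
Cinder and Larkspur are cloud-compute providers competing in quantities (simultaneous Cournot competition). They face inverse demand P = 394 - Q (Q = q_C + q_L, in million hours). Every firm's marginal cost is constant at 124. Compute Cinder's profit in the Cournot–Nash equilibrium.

A representative firm's profit is π_i = q_i(394 - Q) - 124q_i.
Setting ∂π_i/∂q_i = 0 with rivals' quantities fixed: 270 - 2q_i - q_j = 0.
With identical firms every q_j equals q_i, so q_j = q_i and 270 = 3q_i, giving q_i = 90.
Price P = 394 - 180 = 214.
Cinder's profit: (214 - 124)·90 = 8100.

8100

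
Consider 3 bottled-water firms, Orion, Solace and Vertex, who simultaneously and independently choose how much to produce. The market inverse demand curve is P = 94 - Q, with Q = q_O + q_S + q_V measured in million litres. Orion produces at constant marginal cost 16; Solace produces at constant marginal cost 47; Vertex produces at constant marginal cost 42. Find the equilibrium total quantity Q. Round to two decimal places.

44.25

Orion's profit: π_O = (94 - Q)q_O - (16q_O). Setting ∂π_O/∂q_O = 0: 78 - 2q_O - (q_S + q_V) = 0.
Solace's profit: π_S = (94 - Q)q_S - (47q_S). Setting ∂π_S/∂q_S = 0: 47 - 2q_S - (q_O + q_V) = 0.
Vertex's first-order condition: 52 - 2q_V - (q_O + q_S) = 0.
Adding the 3 first-order conditions: 177 − 4Q = 0, so Q = 177/4.
Back-substituting: q_O = (78 − 177/4) = 135/4, q_S = (47 − 177/4) = 11/4, q_V = (52 − 177/4) = 31/4.
Total output Q = 135/4 + 11/4 + 31/4 = 177/4.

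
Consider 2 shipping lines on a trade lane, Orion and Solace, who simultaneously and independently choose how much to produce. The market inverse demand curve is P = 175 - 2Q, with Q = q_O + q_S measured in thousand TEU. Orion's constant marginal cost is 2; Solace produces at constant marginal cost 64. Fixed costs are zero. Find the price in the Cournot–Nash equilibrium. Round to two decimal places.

80.33

Orion's profit: π_O = (175 - 2Q)q_O - (2q_O). Setting ∂π_O/∂q_O = 0: 173 - 4q_O - 2(q_S) = 0.
Solace's first-order condition: 111 - 4q_S - 2(q_O) = 0.
Best responses: q_O = (173 - 2q_S)/4, q_S = (111 - 2q_O)/4.
Substituting one into the other gives q_O = 235/6 and q_S = 49/6.
Total output Q = 142/3, so price P = 175 - 2·(142/3) = 241/3.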